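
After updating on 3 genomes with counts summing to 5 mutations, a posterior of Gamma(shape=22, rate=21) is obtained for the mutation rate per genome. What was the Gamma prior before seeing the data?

Gamma–Poisson conjugacy: posterior shape = α + Σxᵢ, posterior rate = β + n.
So α = 22 − 5 = 17 and β = 21 − 3 = 18.

Gamma(shape=17, rate=18)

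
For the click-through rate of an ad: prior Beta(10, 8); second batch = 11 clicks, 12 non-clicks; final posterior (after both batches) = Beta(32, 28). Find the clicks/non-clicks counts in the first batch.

Sequential conjugate updates are equivalent to a single update on the pooled data, so total successes = posterior α − prior α and total failures = posterior β − prior β.
Total across both batches: 32−10=22 clicks, 28−8=20 non-clicks.
Subtract the second batch: 22−11=11 clicks and 20−12=8 non-clicks.

11 clicks and 8 non-clicks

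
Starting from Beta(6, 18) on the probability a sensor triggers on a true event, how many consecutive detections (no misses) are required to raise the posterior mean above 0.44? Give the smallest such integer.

After k detections and 0 misses the posterior is Beta(6+k, 18), with mean (6+k)/(6+18+k).
Set (6+k)/(24+k) > 0.44 and solve: k > (0.44·24 − 6)/(1 − 0.44) = 8.143.
The smallest integer exceeding 8.143 is 9, and checking k=9: (15)/(33) = 0.4545 > 0.44.

k = 9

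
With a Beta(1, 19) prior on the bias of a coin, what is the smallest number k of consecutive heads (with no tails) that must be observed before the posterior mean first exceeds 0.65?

k = 35

After k heads and 0 tails the posterior is Beta(1+k, 19), with mean (1+k)/(1+19+k).
Set (1+k)/(20+k) > 0.65 and solve: k > (0.65·20 − 1)/(1 − 0.65) = 34.286.
The smallest integer exceeding 34.286 is 35.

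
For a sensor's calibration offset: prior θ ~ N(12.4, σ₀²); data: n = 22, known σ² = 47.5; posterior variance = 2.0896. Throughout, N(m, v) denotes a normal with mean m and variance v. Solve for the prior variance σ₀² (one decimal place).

σ₀² = 64.9

For the Normal–Normal model with known σ², precisions add: τ_n = τ₀ + n/σ².
So 1/σ₀² = 1/2.0896 − 22/47.5 = 0.478560 − 0.463158 = 0.015402.
Hence σ₀² = 1/0.015402 ≈ 64.9.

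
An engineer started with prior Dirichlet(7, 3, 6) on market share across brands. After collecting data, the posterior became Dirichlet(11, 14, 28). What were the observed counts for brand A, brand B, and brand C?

For a Dirichlet(α) prior with multinomial counts c, the posterior is Dirichlet(α + c) componentwise.
Counts are posterior − prior componentwise: 11−7=4, 14−3=11, 28−6=22.

counts (4, 11, 22)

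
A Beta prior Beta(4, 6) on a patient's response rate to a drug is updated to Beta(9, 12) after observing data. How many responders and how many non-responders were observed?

A Beta(a, b) prior with s successes and f failures in binomial data gives a Beta(a+s, b+f) posterior.
Match parameters: s=9−4=5, f=12−6=6.

5 responders and 6 non-responders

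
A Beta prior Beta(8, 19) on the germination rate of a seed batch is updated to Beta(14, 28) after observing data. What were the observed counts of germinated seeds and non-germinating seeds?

A Beta(α, β) prior with s successes and f failures in binomial data gives a Beta(α+s, β+f) posterior.
So s = 14 − 8 = 6 and f = 28 − 19 = 9.

6 germinated seeds and 9 non-germinating seeds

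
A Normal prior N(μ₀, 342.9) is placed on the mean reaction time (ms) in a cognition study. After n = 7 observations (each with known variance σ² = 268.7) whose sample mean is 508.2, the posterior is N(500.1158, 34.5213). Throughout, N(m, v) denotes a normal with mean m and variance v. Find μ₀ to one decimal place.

μ₀ = 427.9

The posterior mean is a precision-weighted average: μ_n = (τ₀μ₀ + τ_data·x̄)/(τ₀+τ_data), with τ₀=1/σ₀² and τ_data=n/σ².
Here τ₀ = 1/342.9 = 0.002916 and τ_data = 7/268.7 = 0.026051, so τ_n = 0.028967.
Rearranging for μ₀: μ₀ = (μ_n·τ_n − τ_data·x̄)/τ₀ = (500.1158·0.028967 − 0.026051·508.2) / 0.002916 = 1.247736/0.002916 ≈ 427.9.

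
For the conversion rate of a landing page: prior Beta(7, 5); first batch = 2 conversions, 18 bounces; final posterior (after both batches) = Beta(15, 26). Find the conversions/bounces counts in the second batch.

Because Beta–binomial updating is additive in the counts, the combined data contributed (α_post−α_prior, β_post−β_prior) successes and failures.
Total across both batches: 15−7=8 conversions, 26−5=21 bounces.
Subtract the first batch: 8−2=6 conversions and 21−18=3 bounces.

6 conversions and 3 bounces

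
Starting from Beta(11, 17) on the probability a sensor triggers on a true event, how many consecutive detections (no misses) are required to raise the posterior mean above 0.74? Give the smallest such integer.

k = 38

After k detections and 0 misses the posterior is Beta(11+k, 17), with mean (11+k)/(11+17+k).
Set (11+k)/(28+k) > 0.74 and solve: k > (0.74·28 − 11)/(1 − 0.74) = 37.385.
The smallest integer exceeding 37.385 is 38.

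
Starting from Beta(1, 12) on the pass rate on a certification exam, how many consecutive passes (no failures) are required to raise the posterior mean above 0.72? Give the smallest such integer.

k = 30

After k passes and 0 failures the posterior is Beta(1+k, 12), with mean (1+k)/(1+12+k).
Set (1+k)/(13+k) > 0.72 and solve: k > (0.72·13 − 1)/(1 − 0.72) = 29.857.
The smallest integer exceeding 29.857 is 30, and checking k=30: (31)/(43) = 0.7209 > 0.72.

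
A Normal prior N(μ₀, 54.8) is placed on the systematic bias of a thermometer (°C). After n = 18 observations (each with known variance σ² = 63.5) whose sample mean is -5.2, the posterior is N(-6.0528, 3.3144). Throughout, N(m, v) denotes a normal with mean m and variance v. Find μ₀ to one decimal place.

μ₀ = -19.3

The posterior mean is a precision-weighted average: μ_n = (τ₀μ₀ + τ_data·x̄)/(τ₀+τ_data), with τ₀=1/σ₀² and τ_data=n/σ².
Here τ₀ = 1/54.8 = 0.018248 and τ_data = 18/63.5 = 0.283465, so τ_n = 0.301713.
Rearranging for μ₀: μ₀ = (μ_n·τ_n − τ_data·x̄)/τ₀ = (-6.0528·0.301713 − 0.283465·-5.2) / 0.018248 = -0.352190/0.018248 ≈ -19.3.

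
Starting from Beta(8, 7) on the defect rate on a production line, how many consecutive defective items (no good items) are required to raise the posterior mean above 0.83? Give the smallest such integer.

After k defective items and 0 good items the posterior is Beta(8+k, 7), with mean (8+k)/(8+7+k).
Set (8+k)/(15+k) > 0.83 and solve: k > (0.83·15 − 8)/(1 − 0.83) = 26.176.
The smallest integer exceeding 26.176 is 27.

k = 27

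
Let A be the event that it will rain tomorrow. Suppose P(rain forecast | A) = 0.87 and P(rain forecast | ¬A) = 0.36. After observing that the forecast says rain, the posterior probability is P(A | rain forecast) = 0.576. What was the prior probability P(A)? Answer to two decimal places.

Bayes' rule in odds form gives O(A|E) = O(A)·[P(E|A)/P(E|¬A)], hence O(A) = O(A|E)/LR.
Posterior odds = 0.576/(1−0.576) = 1.3585. LR = 0.87/0.36 = 2.4167.
Prior odds = 1.3585/2.4167 = 0.5621, so P(A) = 0.5621/(1+0.5621) ≈ 0.36.

P(A) = 0.36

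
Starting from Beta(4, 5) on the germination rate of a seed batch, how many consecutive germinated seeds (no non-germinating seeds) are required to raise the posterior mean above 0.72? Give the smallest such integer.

After k germinated seeds and 0 non-germinating seeds the posterior is Beta(4+k, 5), with mean (4+k)/(4+5+k).
Set (4+k)/(9+k) > 0.72 and solve: k > (0.72·9 − 4)/(1 − 0.72) = 8.857.
The smallest integer exceeding 8.857 is 9.

k = 9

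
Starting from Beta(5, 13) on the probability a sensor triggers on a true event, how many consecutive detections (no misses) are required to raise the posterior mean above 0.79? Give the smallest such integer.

k = 44

After k detections and 0 misses the posterior is Beta(5+k, 13), with mean (5+k)/(5+13+k).
Set (5+k)/(18+k) > 0.79 and solve: k > (0.79·18 − 5)/(1 − 0.79) = 43.905.
The smallest integer exceeding 43.905 is 44, and checking k=44: (49)/(62) = 0.7903 > 0.79.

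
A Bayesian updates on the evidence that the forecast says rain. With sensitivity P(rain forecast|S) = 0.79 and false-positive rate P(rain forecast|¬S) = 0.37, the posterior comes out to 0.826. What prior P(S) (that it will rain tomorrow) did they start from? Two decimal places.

P(S) = 0.69

Bayes' rule in odds form gives O(S|E) = O(S)·[P(E|S)/P(E|¬S)], hence O(S) = O(S|E)/LR.
Posterior odds = 0.826/(1−0.826) = 4.7471. LR = 0.79/0.37 = 2.1351.
Prior odds = 4.7471/2.1351 = 2.2234, so P(S) = 2.2234/(1+2.2234) ≈ 0.69.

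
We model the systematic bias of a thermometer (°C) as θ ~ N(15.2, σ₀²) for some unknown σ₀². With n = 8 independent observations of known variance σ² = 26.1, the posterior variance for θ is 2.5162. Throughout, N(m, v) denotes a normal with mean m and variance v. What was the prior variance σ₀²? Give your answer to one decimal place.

For the Normal–Normal model with known σ², precisions add: τ_n = τ₀ + n/σ².
So 1/σ₀² = 1/2.5162 − 8/26.1 = 0.397425 − 0.306513 = 0.090912.
Hence σ₀² = 1/0.090912 ≈ 11.0.

σ₀² = 11.0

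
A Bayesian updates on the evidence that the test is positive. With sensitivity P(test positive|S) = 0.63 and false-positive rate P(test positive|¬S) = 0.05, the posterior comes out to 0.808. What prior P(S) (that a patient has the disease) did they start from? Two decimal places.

P(S) = 0.25

Bayes' rule in odds form gives O(S|E) = O(S)·[P(E|S)/P(E|¬S)], hence O(S) = O(S|E)/LR.
Posterior odds = 0.808/(1−0.808) = 4.2083. LR = 0.63/0.05 = 12.6000.
Prior odds = 4.2083/12.6000 = 0.3340, so P(S) = 0.3340/(1+0.3340) ≈ 0.25.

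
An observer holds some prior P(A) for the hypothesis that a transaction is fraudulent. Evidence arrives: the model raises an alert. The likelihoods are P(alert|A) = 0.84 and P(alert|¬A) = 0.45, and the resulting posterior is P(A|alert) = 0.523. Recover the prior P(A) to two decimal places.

Bayes' rule in odds form gives O(A|E) = O(A)·[P(E|A)/P(E|¬A)], hence O(A) = O(A|E)/LR.
Posterior odds = 0.523/(1−0.523) = 1.0964. LR = 0.84/0.45 = 1.8667.
Prior odds = 1.0964/1.8667 = 0.5873, so P(A) = 0.5873/(1+0.5873) ≈ 0.37.

P(A) = 0.37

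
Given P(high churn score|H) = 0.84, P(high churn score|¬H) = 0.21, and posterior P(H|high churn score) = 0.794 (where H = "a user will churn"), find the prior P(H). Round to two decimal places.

Bayes' rule in odds form gives O(H|E) = O(H)·[P(E|H)/P(E|¬H)], hence O(H) = O(H|E)/LR.
Posterior odds = 0.794/(1−0.794) = 3.8544. LR = 0.84/0.21 = 4.0000.
Prior odds = 3.8544/4.0000 = 0.9636, so P(H) = 0.9636/(1+0.9636) ≈ 0.49.

P(H) = 0.49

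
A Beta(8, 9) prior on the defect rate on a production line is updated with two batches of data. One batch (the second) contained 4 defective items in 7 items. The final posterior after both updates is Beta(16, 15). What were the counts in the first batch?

4 defective items and 3 good items

Sequential conjugate updates are equivalent to a single update on the pooled data, so total successes = posterior α − prior α and total failures = posterior β − prior β.
Total across both batches: 16−8=8 defective items, 15−9=6 good items.
Subtract the second batch: 8−4=4 defective items and 6−3=3 good items.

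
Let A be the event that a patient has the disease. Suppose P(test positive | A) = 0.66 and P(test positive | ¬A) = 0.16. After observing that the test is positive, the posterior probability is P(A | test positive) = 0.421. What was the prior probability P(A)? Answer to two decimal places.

Bayes' rule in odds form gives O(A|E) = O(A)·[P(E|A)/P(E|¬A)], hence O(A) = O(A|E)/LR.
Posterior odds = 0.421/(1−0.421) = 0.7271. LR = 0.66/0.16 = 4.1250.
Prior odds = 0.7271/4.1250 = 0.1763, so P(A) = 0.1763/(1+0.1763) ≈ 0.15.

P(A) = 0.15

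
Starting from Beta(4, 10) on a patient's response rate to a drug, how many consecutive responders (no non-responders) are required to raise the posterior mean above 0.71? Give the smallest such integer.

k = 21

After k responders and 0 non-responders the posterior is Beta(4+k, 10), with mean (4+k)/(4+10+k).
Set (4+k)/(14+k) > 0.71 and solve: k > (0.71·14 − 4)/(1 − 0.71) = 20.483.
The smallest integer exceeding 20.483 is 21, and checking k=21: (25)/(35) = 0.7143 > 0.71.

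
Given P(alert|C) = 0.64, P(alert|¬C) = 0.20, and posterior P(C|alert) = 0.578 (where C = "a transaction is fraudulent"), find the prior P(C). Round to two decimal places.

P(C) = 0.30

Bayes' rule in odds form gives O(C|E) = O(C)·[P(E|C)/P(E|¬C)], hence O(C) = O(C|E)/LR.
Posterior odds = 0.578/(1−0.578) = 1.3697. LR = 0.64/0.20 = 3.2000.
Prior odds = 1.3697/3.2000 = 0.4280, so P(C) = 0.4280/(1+0.4280) ≈ 0.30.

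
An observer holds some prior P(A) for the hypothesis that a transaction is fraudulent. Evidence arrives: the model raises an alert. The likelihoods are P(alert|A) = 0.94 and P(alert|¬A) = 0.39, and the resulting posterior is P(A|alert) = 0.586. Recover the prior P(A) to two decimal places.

P(A) = 0.37

In odds form, posterior odds = prior odds × likelihood ratio, so prior odds = posterior odds ÷ LR.
Posterior odds = 0.586/(1−0.586) = 1.4155. LR = 0.94/0.39 = 2.4103.
Prior odds = 1.4155/2.4103 = 0.5873, so P(A) = 0.5873/(1+0.5873) ≈ 0.37.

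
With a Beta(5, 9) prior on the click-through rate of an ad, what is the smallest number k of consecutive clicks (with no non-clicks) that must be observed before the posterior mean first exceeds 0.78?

k = 27

After k clicks and 0 non-clicks the posterior is Beta(5+k, 9), with mean (5+k)/(5+9+k).
Set (5+k)/(14+k) > 0.78 and solve: k > (0.78·14 − 5)/(1 − 0.78) = 26.909.
The smallest integer exceeding 26.909 is 27, and checking k=27: (32)/(41) = 0.7805 > 0.78.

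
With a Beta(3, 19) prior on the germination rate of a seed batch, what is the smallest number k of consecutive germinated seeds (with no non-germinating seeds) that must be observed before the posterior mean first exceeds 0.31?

After k germinated seeds and 0 non-germinating seeds the posterior is Beta(3+k, 19), with mean (3+k)/(3+19+k).
Set (3+k)/(22+k) > 0.31 and solve: k > (0.31·22 − 3)/(1 − 0.31) = 5.536.
The smallest integer exceeding 5.536 is 6, and checking k=6: (9)/(28) = 0.3214 > 0.31.

k = 6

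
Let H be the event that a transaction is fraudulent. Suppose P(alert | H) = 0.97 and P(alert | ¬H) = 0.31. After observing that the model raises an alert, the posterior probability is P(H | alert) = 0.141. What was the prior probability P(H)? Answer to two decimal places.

P(H) = 0.05

In odds form, posterior odds = prior odds × likelihood ratio, so prior odds = posterior odds ÷ LR.
Posterior odds = 0.141/(1−0.141) = 0.1641. LR = 0.97/0.31 = 3.1290.
Prior odds = 0.1641/3.1290 = 0.0524, so P(H) = 0.0524/(1+0.0524) ≈ 0.05.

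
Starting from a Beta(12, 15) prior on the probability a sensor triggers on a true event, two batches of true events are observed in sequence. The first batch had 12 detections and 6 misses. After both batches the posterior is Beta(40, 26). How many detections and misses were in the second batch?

16 detections and 5 misses

Because Beta–binomial updating is additive in the counts, the combined data contributed (α_post−α_prior, β_post−β_prior) successes and failures.
Total across both batches: 40−12=28 detections, 26−15=11 misses.
Subtract the first batch: 28−12=16 detections and 11−6=5 misses.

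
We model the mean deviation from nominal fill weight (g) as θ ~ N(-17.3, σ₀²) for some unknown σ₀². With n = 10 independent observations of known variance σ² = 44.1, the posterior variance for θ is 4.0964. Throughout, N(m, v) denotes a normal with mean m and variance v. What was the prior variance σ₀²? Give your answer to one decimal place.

For the Normal–Normal model with known σ², precisions add: τ_n = τ₀ + n/σ².
So 1/σ₀² = 1/4.0964 − 10/44.1 = 0.244117 − 0.226757 = 0.017360.
Hence σ₀² = 1/0.017360 ≈ 57.6.

σ₀² = 57.6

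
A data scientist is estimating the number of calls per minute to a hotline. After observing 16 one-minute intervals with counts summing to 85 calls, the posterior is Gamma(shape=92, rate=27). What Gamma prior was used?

Gamma(shape=7, rate=11)

Gamma–Poisson conjugacy: posterior shape = α + Σxᵢ, posterior rate = β + n.
So α = 92 − 85 = 7 and β = 27 − 16 = 11.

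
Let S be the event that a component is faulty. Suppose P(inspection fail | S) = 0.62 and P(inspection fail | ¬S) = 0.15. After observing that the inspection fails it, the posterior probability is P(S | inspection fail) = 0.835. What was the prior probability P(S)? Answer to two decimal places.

P(S) = 0.55

In odds form, posterior odds = prior odds × likelihood ratio, so prior odds = posterior odds ÷ LR.
Posterior odds = 0.835/(1−0.835) = 5.0606. LR = 0.62/0.15 = 4.1333.
Prior odds = 5.0606/4.1333 = 1.2243, so P(S) = 1.2243/(1+1.2243) ≈ 0.55.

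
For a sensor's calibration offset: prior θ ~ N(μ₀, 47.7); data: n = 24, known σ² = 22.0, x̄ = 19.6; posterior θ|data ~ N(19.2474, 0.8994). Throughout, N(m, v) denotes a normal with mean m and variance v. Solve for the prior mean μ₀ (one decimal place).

μ₀ = 0.9

With known observation variance, the Normal–Normal posterior has precision τ_n = τ₀ + n/σ² and mean μ_n = (τ₀μ₀ + (n/σ²)x̄)/τ_n.
Here τ₀ = 1/47.7 = 0.020964 and τ_data = 24/22.0 = 1.090909, so τ_n = 1.111873.
Rearranging for μ₀: μ₀ = (μ_n·τ_n − τ_data·x̄)/τ₀ = (19.2474·1.111873 − 1.090909·19.6) / 0.020964 = 0.018848/0.020964 ≈ 0.9.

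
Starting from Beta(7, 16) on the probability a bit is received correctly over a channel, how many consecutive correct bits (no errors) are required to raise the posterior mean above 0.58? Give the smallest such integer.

After k correct bits and 0 errors the posterior is Beta(7+k, 16), with mean (7+k)/(7+16+k).
Set (7+k)/(23+k) > 0.58 and solve: k > (0.58·23 − 7)/(1 − 0.58) = 15.095.
The smallest integer exceeding 15.095 is 16.

k = 16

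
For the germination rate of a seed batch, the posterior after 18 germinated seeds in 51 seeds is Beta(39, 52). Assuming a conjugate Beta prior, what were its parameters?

Beta(21, 19)

Beta is conjugate to the binomial likelihood: posterior = Beta(α+s, β+f).
Subtract the data counts: 39−18=21, 52−33=19.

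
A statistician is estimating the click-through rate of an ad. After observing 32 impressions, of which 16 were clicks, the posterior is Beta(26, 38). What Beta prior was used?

Beta(10, 22)

Under Beta–binomial conjugacy the posterior parameters are (a+s, b+f).
Subtract the data counts: 26−16=10, 38−16=22.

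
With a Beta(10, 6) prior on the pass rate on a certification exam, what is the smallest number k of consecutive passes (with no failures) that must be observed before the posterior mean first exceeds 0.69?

k = 4

After k passes and 0 failures the posterior is Beta(10+k, 6), with mean (10+k)/(10+6+k).
Set (10+k)/(16+k) > 0.69 and solve: k > (0.69·16 − 10)/(1 − 0.69) = 3.355.
The smallest integer exceeding 3.355 is 4.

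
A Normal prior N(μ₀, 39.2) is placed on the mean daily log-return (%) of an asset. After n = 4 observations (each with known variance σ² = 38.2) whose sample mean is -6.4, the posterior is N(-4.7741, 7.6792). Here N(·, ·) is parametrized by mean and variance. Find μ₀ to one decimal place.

The posterior mean is a precision-weighted average: μ_n = (τ₀μ₀ + τ_data·x̄)/(τ₀+τ_data), with τ₀=1/σ₀² and τ_data=n/σ².
Here τ₀ = 1/39.2 = 0.025510 and τ_data = 4/38.2 = 0.104712, so τ_n = 0.130222.
Rearranging for μ₀: μ₀ = (μ_n·τ_n − τ_data·x̄)/τ₀ = (-4.7741·0.130222 − 0.104712·-6.4) / 0.025510 = 0.048464/0.025510 ≈ 1.9.

μ₀ = 1.9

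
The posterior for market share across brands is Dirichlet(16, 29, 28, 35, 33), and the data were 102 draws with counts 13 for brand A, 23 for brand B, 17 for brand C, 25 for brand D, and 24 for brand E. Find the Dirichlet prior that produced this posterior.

Dirichlet(3, 6, 11, 10, 9)

For a Dirichlet(α) prior with multinomial counts c, the posterior is Dirichlet(α + c) componentwise.
Subtract each count from the matching posterior parameter: 16−13=3, 29−23=6, 28−17=11, 35−25=10, 33−24=9.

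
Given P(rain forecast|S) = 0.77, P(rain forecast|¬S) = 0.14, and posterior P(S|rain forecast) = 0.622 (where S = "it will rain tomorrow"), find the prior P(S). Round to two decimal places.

In odds form, posterior odds = prior odds × likelihood ratio, so prior odds = posterior odds ÷ LR.
Posterior odds = 0.622/(1−0.622) = 1.6455. LR = 0.77/0.14 = 5.5000.
Prior odds = 1.6455/5.5000 = 0.2992, so P(S) = 0.2992/(1+0.2992) ≈ 0.23.

P(S) = 0.23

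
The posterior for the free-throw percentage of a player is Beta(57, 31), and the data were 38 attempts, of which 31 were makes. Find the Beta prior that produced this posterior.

Beta(26, 24)

Under Beta–binomial conjugacy the posterior parameters are (α+s, β+f).
Subtract the data counts: 57−31=26, 31−7=24.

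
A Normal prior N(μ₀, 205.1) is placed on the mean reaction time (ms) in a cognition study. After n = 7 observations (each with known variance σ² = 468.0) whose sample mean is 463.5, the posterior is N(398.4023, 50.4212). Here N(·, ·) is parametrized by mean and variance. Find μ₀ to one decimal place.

μ₀ = 198.7

With known observation variance, the Normal–Normal posterior has precision τ_n = τ₀ + n/σ² and mean μ_n = (τ₀μ₀ + (n/σ²)x̄)/τ_n.
Here τ₀ = 1/205.1 = 0.004876 and τ_data = 7/468.0 = 0.014957, so τ_n = 0.019833.
Rearranging for μ₀: μ₀ = (μ_n·τ_n − τ_data·x̄)/τ₀ = (398.4023·0.019833 − 0.014957·463.5) / 0.004876 = 0.968943/0.004876 ≈ 198.7.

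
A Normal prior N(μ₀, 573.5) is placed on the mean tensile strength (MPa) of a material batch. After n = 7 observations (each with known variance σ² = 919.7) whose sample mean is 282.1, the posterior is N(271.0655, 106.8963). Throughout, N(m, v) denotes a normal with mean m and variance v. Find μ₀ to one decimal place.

With known observation variance, the Normal–Normal posterior has precision τ_n = τ₀ + n/σ² and mean μ_n = (τ₀μ₀ + (n/σ²)x̄)/τ_n.
Here τ₀ = 1/573.5 = 0.001744 and τ_data = 7/919.7 = 0.007611, so τ_n = 0.009355.
Rearranging for μ₀: μ₀ = (μ_n·τ_n − τ_data·x̄)/τ₀ = (271.0655·0.009355 − 0.007611·282.1) / 0.001744 = 0.388755/0.001744 ≈ 222.9.

μ₀ = 222.9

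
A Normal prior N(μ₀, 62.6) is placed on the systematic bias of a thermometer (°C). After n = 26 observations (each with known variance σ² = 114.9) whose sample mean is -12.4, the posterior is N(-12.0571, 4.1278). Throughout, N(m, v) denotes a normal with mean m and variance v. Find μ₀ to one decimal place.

The posterior mean is a precision-weighted average: μ_n = (τ₀μ₀ + τ_data·x̄)/(τ₀+τ_data), with τ₀=1/σ₀² and τ_data=n/σ².
Here τ₀ = 1/62.6 = 0.015974 and τ_data = 26/114.9 = 0.226284, so τ_n = 0.242258.
Rearranging for μ₀: μ₀ = (μ_n·τ_n − τ_data·x̄)/τ₀ = (-12.0571·0.242258 − 0.226284·-12.4) / 0.015974 = -0.115007/0.015974 ≈ -7.2.

μ₀ = -7.2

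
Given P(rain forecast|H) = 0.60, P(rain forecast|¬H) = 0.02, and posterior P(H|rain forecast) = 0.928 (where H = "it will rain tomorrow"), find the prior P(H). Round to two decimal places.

P(H) = 0.30

In odds form, posterior odds = prior odds × likelihood ratio, so prior odds = posterior odds ÷ LR.
Posterior odds = 0.928/(1−0.928) = 12.8889. LR = 0.60/0.02 = 30.0000.
Prior odds = 12.8889/30.0000 = 0.4296, so P(H) = 0.4296/(1+0.4296) ≈ 0.30.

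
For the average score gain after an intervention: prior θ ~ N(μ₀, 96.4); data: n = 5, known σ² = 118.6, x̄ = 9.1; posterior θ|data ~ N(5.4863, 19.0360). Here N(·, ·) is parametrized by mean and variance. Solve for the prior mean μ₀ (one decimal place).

μ₀ = -9.2

With known observation variance, the Normal–Normal posterior has precision τ_n = τ₀ + n/σ² and mean μ_n = (τ₀μ₀ + (n/σ²)x̄)/τ_n.
Here τ₀ = 1/96.4 = 0.010373 and τ_data = 5/118.6 = 0.042159, so τ_n = 0.052532.
Rearranging for μ₀: μ₀ = (μ_n·τ_n − τ_data·x̄)/τ₀ = (5.4863·0.052532 − 0.042159·9.1) / 0.010373 = -0.095441/0.010373 ≈ -9.2.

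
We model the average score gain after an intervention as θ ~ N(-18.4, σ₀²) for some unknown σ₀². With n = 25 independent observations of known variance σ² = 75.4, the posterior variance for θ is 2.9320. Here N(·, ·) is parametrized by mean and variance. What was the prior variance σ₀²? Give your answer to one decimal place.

σ₀² = 105.3

For the Normal–Normal model with known σ², precisions add: τ_n = τ₀ + n/σ².
So 1/σ₀² = 1/2.9320 − 25/75.4 = 0.341064 − 0.331565 = 0.009499.
Hence σ₀² = 1/0.009499 ≈ 105.3.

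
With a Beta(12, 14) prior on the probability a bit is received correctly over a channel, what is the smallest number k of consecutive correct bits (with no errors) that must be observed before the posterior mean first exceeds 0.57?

k = 7

After k correct bits and 0 errors the posterior is Beta(12+k, 14), with mean (12+k)/(12+14+k).
Set (12+k)/(26+k) > 0.57 and solve: k > (0.57·26 − 12)/(1 − 0.57) = 6.558.
The smallest integer exceeding 6.558 is 7.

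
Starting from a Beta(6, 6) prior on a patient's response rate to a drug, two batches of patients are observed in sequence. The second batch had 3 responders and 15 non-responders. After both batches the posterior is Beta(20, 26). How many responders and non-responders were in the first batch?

Because Beta–binomial updating is additive in the counts, the combined data contributed (α_post−α_prior, β_post−β_prior) successes and failures.
Total across both batches: 20−6=14 responders, 26−6=20 non-responders.
Subtract the second batch: 14−3=11 responders and 20−15=5 non-responders.

11 responders and 5 non-responders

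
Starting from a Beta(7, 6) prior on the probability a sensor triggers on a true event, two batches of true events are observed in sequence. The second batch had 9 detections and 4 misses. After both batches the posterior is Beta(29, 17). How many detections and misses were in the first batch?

13 detections and 7 misses

Sequential conjugate updates are equivalent to a single update on the pooled data, so total successes = posterior α − prior α and total failures = posterior β − prior β.
Total across both batches: 29−7=22 detections, 17−6=11 misses.
Subtract the second batch: 22−9=13 detections and 11−4=7 misses.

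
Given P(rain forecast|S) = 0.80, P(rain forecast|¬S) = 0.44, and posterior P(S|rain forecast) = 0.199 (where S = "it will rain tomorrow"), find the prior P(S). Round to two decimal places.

P(S) = 0.12

In odds form, posterior odds = prior odds × likelihood ratio, so prior odds = posterior odds ÷ LR.
Posterior odds = 0.199/(1−0.199) = 0.2484. LR = 0.80/0.44 = 1.8182.
Prior odds = 0.2484/1.8182 = 0.1366, so P(S) = 0.1366/(1+0.1366) ≈ 0.12.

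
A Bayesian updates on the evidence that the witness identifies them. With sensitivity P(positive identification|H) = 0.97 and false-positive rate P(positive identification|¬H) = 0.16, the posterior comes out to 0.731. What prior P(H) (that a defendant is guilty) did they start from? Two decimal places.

P(H) = 0.31

In odds form, posterior odds = prior odds × likelihood ratio, so prior odds = posterior odds ÷ LR.
Posterior odds = 0.731/(1−0.731) = 2.7175. LR = 0.97/0.16 = 6.0625.
Prior odds = 2.7175/6.0625 = 0.4482, so P(H) = 0.4482/(1+0.4482) ≈ 0.31.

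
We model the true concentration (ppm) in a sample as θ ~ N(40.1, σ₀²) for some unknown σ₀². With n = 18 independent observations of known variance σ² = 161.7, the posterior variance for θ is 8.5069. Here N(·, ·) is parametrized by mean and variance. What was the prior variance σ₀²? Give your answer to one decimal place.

Posterior precision equals prior precision plus data precision: 1/σ_n² = 1/σ₀² + n/σ².
So 1/σ₀² = 1/8.5069 − 18/161.7 = 0.117552 − 0.111317 = 0.006235.
Hence σ₀² = 1/0.006235 ≈ 160.4.

σ₀² = 160.4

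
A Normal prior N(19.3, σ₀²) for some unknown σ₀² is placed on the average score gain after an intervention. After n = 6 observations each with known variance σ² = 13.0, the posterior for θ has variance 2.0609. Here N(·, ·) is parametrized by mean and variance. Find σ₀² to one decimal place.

Posterior precision equals prior precision plus data precision: 1/σ_n² = 1/σ₀² + n/σ².
So 1/σ₀² = 1/2.0609 − 6/13.0 = 0.485225 − 0.461538 = 0.023687.
Hence σ₀² = 1/0.023687 ≈ 42.2.

σ₀² = 42.2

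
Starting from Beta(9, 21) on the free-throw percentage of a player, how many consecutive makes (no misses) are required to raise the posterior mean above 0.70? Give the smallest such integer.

k = 41

After k makes and 0 misses the posterior is Beta(9+k, 21), with mean (9+k)/(9+21+k).
Set (9+k)/(30+k) > 0.70 and solve: k > (0.70·30 − 9)/(1 − 0.70) = 40.000.
The smallest integer exceeding 40.000 is 41.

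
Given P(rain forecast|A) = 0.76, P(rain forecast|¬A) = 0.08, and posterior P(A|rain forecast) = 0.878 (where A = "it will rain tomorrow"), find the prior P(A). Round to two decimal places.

Bayes' rule in odds form gives O(A|E) = O(A)·[P(E|A)/P(E|¬A)], hence O(A) = O(A|E)/LR.
Posterior odds = 0.878/(1−0.878) = 7.1967. LR = 0.76/0.08 = 9.5000.
Prior odds = 7.1967/9.5000 = 0.7575, so P(A) = 0.7575/(1+0.7575) ≈ 0.43.

P(A) = 0.43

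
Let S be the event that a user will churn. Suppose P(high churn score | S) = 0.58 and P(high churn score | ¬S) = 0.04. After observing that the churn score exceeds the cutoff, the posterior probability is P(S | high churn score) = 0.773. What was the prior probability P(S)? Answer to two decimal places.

P(S) = 0.19

In odds form, posterior odds = prior odds × likelihood ratio, so prior odds = posterior odds ÷ LR.
Posterior odds = 0.773/(1−0.773) = 3.4053. LR = 0.58/0.04 = 14.5000.
Prior odds = 3.4053/14.5000 = 0.2348, so P(S) = 0.2348/(1+0.2348) ≈ 0.19.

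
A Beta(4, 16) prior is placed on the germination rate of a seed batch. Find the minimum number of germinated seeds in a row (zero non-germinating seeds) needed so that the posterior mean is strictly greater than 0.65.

After k germinated seeds and 0 non-germinating seeds the posterior is Beta(4+k, 16), with mean (4+k)/(4+16+k).
Set (4+k)/(20+k) > 0.65 and solve: k > (0.65·20 − 4)/(1 − 0.65) = 25.714.
The smallest integer exceeding 25.714 is 26, and checking k=26: (30)/(46) = 0.6522 > 0.65.

k = 26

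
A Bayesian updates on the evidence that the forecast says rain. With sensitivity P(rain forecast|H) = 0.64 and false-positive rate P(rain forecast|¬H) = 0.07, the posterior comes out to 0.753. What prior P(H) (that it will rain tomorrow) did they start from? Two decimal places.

Bayes' rule in odds form gives O(H|E) = O(H)·[P(E|H)/P(E|¬H)], hence O(H) = O(H|E)/LR.
Posterior odds = 0.753/(1−0.753) = 3.0486. LR = 0.64/0.07 = 9.1429.
Prior odds = 3.0486/9.1429 = 0.3334, so P(H) = 0.3334/(1+0.3334) ≈ 0.25.

P(H) = 0.25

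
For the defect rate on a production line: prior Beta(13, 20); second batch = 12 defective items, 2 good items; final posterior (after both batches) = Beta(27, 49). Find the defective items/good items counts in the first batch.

2 defective items and 27 good items

Sequential conjugate updates are equivalent to a single update on the pooled data, so total successes = posterior α − prior α and total failures = posterior β − prior β.
Total across both batches: 27−13=14 defective items, 49−20=29 good items.
Subtract the second batch: 14−12=2 defective items and 29−2=27 good items.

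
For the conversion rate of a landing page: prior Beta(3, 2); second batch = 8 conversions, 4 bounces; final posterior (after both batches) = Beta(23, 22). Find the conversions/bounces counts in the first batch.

Sequential conjugate updates are equivalent to a single update on the pooled data, so total successes = posterior α − prior α and total failures = posterior β − prior β.
Total across both batches: 23−3=20 conversions, 22−2=20 bounces.
Subtract the second batch: 20−8=12 conversions and 20−4=16 bounces.

12 conversions and 16 bounces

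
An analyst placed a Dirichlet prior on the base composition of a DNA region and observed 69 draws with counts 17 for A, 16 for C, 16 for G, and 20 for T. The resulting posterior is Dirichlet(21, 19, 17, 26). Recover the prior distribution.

Dirichlet(4, 3, 1, 6)

For a Dirichlet(α) prior with multinomial counts c, the posterior is Dirichlet(α + c) componentwise.
Subtract each count from the matching posterior parameter: 21−17=4, 19−16=3, 17−16=1, 26−20=6.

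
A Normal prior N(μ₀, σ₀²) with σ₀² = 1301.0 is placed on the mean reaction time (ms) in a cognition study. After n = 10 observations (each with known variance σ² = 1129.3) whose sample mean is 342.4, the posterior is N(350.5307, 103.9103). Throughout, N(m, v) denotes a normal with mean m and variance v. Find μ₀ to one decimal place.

With known observation variance, the Normal–Normal posterior has precision τ_n = τ₀ + n/σ² and mean μ_n = (τ₀μ₀ + (n/σ²)x̄)/τ_n.
Here τ₀ = 1/1301.0 = 0.000769 and τ_data = 10/1129.3 = 0.008855, so τ_n = 0.009624.
Rearranging for μ₀: μ₀ = (μ_n·τ_n − τ_data·x̄)/τ₀ = (350.5307·0.009624 − 0.008855·342.4) / 0.000769 = 0.341555/0.000769 ≈ 444.2.

μ₀ = 444.2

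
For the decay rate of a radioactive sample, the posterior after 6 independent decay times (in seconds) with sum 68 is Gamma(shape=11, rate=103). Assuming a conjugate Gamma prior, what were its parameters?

Gamma–exponential conjugacy: posterior shape = α + n, posterior rate = β + Σtᵢ.
So α = 11 − 6 = 5 and β = 103 − 68 = 35.

Gamma(shape=5, rate=35)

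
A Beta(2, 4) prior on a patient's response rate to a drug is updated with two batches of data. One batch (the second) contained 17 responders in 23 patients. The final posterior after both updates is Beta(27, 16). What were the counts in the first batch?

8 responders and 6 non-responders

Sequential conjugate updates are equivalent to a single update on the pooled data, so total successes = posterior α − prior α and total failures = posterior β − prior β.
Total across both batches: 27−2=25 responders, 16−4=12 non-responders.
Subtract the second batch: 25−17=8 responders and 12−6=6 non-responders.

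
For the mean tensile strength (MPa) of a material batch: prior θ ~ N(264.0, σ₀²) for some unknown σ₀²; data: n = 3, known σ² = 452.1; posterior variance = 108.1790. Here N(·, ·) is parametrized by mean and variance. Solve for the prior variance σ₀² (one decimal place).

Posterior precision equals prior precision plus data precision: 1/σ_n² = 1/σ₀² + n/σ².
So 1/σ₀² = 1/108.1790 − 3/452.1 = 0.009244 − 0.006636 = 0.002608.
Hence σ₀² = 1/0.002608 ≈ 383.4.

σ₀² = 383.4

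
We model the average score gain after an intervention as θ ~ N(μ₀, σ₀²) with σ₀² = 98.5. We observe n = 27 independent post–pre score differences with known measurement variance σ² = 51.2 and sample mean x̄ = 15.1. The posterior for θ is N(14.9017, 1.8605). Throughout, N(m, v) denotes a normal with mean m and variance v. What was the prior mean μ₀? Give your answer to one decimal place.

The posterior mean is a precision-weighted average: μ_n = (τ₀μ₀ + τ_data·x̄)/(τ₀+τ_data), with τ₀=1/σ₀² and τ_data=n/σ².
Here τ₀ = 1/98.5 = 0.010152 and τ_data = 27/51.2 = 0.527344, so τ_n = 0.537496.
Rearranging for μ₀: μ₀ = (μ_n·τ_n − τ_data·x̄)/τ₀ = (14.9017·0.537496 − 0.527344·15.1) / 0.010152 = 0.046710/0.010152 ≈ 4.6.

μ₀ = 4.6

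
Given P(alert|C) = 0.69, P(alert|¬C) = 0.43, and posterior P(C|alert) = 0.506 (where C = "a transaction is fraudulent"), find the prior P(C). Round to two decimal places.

In odds form, posterior odds = prior odds × likelihood ratio, so prior odds = posterior odds ÷ LR.
Posterior odds = 0.506/(1−0.506) = 1.0243. LR = 0.69/0.43 = 1.6047.
Prior odds = 1.0243/1.6047 = 0.6383, so P(C) = 0.6383/(1+0.6383) ≈ 0.39.

P(C) = 0.39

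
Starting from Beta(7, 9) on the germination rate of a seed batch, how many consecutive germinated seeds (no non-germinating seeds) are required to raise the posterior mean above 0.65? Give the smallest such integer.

k = 10

After k germinated seeds and 0 non-germinating seeds the posterior is Beta(7+k, 9), with mean (7+k)/(7+9+k).
Set (7+k)/(16+k) > 0.65 and solve: k > (0.65·16 − 7)/(1 − 0.65) = 9.714.
The smallest integer exceeding 9.714 is 10.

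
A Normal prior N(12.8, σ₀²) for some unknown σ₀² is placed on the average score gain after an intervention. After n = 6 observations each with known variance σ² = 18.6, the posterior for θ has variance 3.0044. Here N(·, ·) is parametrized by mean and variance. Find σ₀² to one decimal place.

Posterior precision equals prior precision plus data precision: 1/σ_n² = 1/σ₀² + n/σ².
So 1/σ₀² = 1/3.0044 − 6/18.6 = 0.332845 − 0.322581 = 0.010264.
Hence σ₀² = 1/0.010264 ≈ 97.4.

σ₀² = 97.4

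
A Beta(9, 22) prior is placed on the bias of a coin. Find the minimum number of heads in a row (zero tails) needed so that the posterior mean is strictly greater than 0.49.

After k heads and 0 tails the posterior is Beta(9+k, 22), with mean (9+k)/(9+22+k).
Set (9+k)/(31+k) > 0.49 and solve: k > (0.49·31 − 9)/(1 − 0.49) = 12.137.
The smallest integer exceeding 12.137 is 13, and checking k=13: (22)/(44) = 0.5000 > 0.49.

k = 13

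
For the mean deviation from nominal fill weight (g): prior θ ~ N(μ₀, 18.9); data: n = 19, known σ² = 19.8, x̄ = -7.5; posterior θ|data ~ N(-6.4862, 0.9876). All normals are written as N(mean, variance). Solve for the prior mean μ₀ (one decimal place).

The posterior mean is a precision-weighted average: μ_n = (τ₀μ₀ + τ_data·x̄)/(τ₀+τ_data), with τ₀=1/σ₀² and τ_data=n/σ².
Here τ₀ = 1/18.9 = 0.052910 and τ_data = 19/19.8 = 0.959596, so τ_n = 1.012506.
Rearranging for μ₀: μ₀ = (μ_n·τ_n − τ_data·x̄)/τ₀ = (-6.4862·1.012506 − 0.959596·-7.5) / 0.052910 = 0.629654/0.052910 ≈ 11.9.

μ₀ = 11.9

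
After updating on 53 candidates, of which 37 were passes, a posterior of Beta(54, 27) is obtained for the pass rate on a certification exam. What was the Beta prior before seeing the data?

Beta(17, 11)

Under Beta–binomial conjugacy the posterior parameters are (a+s, b+f).
So a = 54 − 37 = 17 and b = 27 − 16 = 11.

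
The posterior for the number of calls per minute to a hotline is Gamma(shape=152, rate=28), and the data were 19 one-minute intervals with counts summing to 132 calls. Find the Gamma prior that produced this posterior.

A Gamma(α, β) prior (rate parametrization) on a Poisson rate with n observations summing to S gives posterior Gamma(α+S, β+n).
So α = 152 − 132 = 20 and β = 28 − 19 = 9.

Gamma(shape=20, rate=9)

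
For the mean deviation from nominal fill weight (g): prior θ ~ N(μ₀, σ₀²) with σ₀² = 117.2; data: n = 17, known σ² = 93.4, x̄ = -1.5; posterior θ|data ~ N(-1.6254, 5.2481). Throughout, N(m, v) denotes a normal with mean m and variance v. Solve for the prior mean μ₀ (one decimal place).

The posterior mean is a precision-weighted average: μ_n = (τ₀μ₀ + τ_data·x̄)/(τ₀+τ_data), with τ₀=1/σ₀² and τ_data=n/σ².
Here τ₀ = 1/117.2 = 0.008532 and τ_data = 17/93.4 = 0.182013, so τ_n = 0.190545.
Rearranging for μ₀: μ₀ = (μ_n·τ_n − τ_data·x̄)/τ₀ = (-1.6254·0.190545 − 0.182013·-1.5) / 0.008532 = -0.036692/0.008532 ≈ -4.3.

μ₀ = -4.3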